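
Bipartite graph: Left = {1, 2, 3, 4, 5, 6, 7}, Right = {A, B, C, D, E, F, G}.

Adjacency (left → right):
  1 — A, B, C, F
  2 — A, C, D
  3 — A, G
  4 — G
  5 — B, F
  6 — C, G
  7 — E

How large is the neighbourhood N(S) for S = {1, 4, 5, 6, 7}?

The union of neighbours of {1, 4, 5, 6, 7} is {A, B, C, E, F, G}, which has 6 elements.
Since |N(S)| = 6 ≥ |S| = 5, Hall's condition holds for this subset.

6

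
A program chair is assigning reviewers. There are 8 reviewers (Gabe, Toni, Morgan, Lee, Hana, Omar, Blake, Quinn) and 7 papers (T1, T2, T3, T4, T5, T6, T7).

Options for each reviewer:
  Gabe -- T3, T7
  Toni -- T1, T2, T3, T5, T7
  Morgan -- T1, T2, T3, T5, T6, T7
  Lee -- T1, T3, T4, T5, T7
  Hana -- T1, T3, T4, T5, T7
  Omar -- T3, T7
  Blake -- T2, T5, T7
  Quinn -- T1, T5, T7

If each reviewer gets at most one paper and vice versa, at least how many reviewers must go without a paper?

1

For example, pair Gabe-T3, Toni-T2, Morgan-T6, Lee-T4, Hana-T1, Omar-T7, Blake-T5.
The set {Gabe, Toni, Lee, Hana, Omar, Blake, Quinn} has only 6 neighbours ({T1, T2, T3, T4, T5, T7}), so by Hall's theorem at most 7 of the 8 reviewers can be matched.
That matches 7 of the 8, leaving 1 unmatched; no matching can do better.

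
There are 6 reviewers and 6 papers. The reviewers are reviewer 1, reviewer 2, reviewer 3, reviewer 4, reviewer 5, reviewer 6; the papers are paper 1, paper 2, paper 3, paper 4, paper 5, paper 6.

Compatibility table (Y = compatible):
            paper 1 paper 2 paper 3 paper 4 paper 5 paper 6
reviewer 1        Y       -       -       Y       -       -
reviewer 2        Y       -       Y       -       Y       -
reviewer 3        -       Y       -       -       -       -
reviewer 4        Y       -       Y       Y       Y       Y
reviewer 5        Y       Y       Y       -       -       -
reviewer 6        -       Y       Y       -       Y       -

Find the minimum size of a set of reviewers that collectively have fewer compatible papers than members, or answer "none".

A matching saturating every reviewer exists, for instance reviewer 1→paper 4, reviewer 2→paper 5, reviewer 3→paper 2, reviewer 4→paper 6, reviewer 5→paper 1, reviewer 6→paper 3.
By Hall's marriage theorem, this means |N(S)| ≥ |S| for every subset S, so no violating subset exists.

none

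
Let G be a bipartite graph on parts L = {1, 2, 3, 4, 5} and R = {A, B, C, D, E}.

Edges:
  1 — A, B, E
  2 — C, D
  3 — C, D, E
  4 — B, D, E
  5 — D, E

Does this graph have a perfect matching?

A valid assignment of size 5: 1–A, 2–D, 3–C, 4–B, 5–E.
All 5 left vertices are covered.

Yes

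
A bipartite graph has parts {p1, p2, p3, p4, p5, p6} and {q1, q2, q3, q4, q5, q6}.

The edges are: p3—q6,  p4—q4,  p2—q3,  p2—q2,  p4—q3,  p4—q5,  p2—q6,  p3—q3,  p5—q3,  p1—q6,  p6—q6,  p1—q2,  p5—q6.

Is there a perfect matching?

No

The set {p1, p2, p3, p5, p6} has only 3 neighbours ({q2, q3, q6}), so by Hall's theorem at most 4 of the 6 left vertices can be matched.
Hence no matching covers every left vertex.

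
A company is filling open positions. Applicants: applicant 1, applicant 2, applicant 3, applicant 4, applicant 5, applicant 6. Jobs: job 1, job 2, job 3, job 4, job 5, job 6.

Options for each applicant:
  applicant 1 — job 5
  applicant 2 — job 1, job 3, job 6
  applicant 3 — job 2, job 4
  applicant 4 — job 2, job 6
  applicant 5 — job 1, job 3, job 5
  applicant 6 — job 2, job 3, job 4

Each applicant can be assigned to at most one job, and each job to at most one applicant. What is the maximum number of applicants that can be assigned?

A valid assignment of size 6: applicant 1–job 5, applicant 2–job 1, applicant 3–job 4, applicant 4–job 6, applicant 5–job 3, applicant 6–job 2.
All 6 applicants are matched, so no larger matching exists.

6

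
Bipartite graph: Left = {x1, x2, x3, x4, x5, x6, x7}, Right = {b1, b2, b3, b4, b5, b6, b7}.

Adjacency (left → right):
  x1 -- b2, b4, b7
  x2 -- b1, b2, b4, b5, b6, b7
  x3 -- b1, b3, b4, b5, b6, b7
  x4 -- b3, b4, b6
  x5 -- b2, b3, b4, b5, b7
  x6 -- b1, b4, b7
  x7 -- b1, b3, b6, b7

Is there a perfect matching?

Yes

For example, pair x1-b2, x2-b1, x3-b7, x4-b6, x5-b5, x6-b4, x7-b3.
Every left vertex is matched, so this is a perfect matching.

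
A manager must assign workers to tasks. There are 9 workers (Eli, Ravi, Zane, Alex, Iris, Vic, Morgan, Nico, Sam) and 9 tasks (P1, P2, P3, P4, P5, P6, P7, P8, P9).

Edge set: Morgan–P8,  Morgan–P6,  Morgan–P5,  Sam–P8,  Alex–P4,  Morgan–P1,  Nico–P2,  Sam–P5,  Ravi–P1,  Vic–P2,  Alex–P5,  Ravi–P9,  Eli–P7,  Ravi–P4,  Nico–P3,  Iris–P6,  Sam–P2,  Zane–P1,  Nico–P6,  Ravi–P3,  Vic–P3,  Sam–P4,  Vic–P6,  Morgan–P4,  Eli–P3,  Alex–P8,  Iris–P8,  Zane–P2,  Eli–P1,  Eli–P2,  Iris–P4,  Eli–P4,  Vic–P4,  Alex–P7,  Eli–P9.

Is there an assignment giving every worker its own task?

Yes

For example, pair Eli-P3, Ravi-P9, Zane-P2, Alex-P7, Iris-P8, Vic-P4, Morgan-P1, Nico-P6, Sam-P5.
Every worker is matched, so this is a perfect matching.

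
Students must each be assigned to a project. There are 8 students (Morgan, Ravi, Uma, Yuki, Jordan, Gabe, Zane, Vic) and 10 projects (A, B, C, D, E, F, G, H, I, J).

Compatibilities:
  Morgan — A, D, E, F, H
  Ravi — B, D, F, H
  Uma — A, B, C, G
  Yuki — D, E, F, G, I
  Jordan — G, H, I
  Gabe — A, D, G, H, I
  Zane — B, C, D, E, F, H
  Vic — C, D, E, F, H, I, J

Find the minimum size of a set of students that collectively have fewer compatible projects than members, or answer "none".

A matching saturating every student exists, for instance Morgan→H, Ravi→F, Uma→B, Yuki→G, Jordan→I, Gabe→A, Zane→E, Vic→J.
By Hall's marriage theorem, this means |N(S)| ≥ |S| for every subset S, so no violating subset exists.

none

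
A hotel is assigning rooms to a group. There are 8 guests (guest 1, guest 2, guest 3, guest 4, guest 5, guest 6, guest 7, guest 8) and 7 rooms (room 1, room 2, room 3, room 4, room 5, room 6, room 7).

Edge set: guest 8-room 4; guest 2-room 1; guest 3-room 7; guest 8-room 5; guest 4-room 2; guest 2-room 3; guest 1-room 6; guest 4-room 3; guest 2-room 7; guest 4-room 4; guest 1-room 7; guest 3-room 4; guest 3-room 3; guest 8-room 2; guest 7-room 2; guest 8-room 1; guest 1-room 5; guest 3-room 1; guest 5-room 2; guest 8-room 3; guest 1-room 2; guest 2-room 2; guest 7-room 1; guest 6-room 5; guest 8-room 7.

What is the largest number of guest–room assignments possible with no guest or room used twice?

7

For example, pair guest 1-room 6, guest 2-room 3, guest 3-room 7, guest 4-room 4, guest 5-room 2, guest 6-room 5, guest 7-room 1.
The set {guest 2, guest 3, guest 4, guest 5, guest 6, guest 7, guest 8} has only 6 neighbours ({room 1, room 2, room 3, room 4, room 5, room 7}), so by Hall's theorem at most 7 of the 8 guests can be matched.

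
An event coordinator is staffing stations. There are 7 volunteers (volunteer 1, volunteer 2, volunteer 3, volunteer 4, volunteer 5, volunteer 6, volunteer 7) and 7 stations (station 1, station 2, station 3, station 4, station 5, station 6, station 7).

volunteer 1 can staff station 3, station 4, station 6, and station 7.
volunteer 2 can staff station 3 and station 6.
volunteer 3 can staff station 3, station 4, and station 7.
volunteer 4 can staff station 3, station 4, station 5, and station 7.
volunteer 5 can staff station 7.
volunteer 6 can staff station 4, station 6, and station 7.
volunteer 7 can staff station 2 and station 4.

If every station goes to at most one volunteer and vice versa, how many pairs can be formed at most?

6

One maximum matching: volunteer 1–station 4, volunteer 2–station 6, volunteer 3–station 3, volunteer 4–station 5, volunteer 5–station 7, volunteer 7–station 2.
The set {volunteer 1, volunteer 2, volunteer 3, volunteer 5, volunteer 6} has only 4 neighbours ({station 3, station 4, station 6, station 7}), so by Hall's theorem at most 6 of the 7 volunteers can be matched.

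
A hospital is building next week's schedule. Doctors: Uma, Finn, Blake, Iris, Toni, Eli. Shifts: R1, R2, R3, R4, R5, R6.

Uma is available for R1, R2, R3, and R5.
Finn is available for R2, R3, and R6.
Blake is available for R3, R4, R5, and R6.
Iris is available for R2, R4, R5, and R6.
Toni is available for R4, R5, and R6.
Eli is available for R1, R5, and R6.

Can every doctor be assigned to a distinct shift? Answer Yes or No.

One maximum matching: Uma→R1, Finn→R2, Blake→R3, Iris→R4, Toni→R6, Eli→R5.
All 6 doctors are covered.

Yes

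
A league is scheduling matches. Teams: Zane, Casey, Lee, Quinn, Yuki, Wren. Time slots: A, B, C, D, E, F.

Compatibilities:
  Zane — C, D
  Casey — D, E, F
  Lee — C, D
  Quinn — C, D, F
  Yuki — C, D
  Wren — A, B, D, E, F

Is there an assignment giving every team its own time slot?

No

The set {Zane, Lee, Yuki} has only 2 neighbours ({C, D}), so by Hall's theorem at most 5 of the 6 teams can be matched.
Hence no matching covers every team.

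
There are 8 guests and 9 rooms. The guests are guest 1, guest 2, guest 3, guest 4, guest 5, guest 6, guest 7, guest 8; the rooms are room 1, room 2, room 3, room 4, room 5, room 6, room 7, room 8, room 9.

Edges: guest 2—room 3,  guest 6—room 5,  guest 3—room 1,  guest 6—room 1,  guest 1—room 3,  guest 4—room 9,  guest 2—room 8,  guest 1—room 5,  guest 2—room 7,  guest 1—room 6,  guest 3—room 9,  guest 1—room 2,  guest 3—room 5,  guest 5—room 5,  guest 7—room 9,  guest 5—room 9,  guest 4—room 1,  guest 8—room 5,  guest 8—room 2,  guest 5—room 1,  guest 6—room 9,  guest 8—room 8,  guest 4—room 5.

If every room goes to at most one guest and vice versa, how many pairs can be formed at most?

6

One maximum matching: guest 1→room 3, guest 2→room 7, guest 3→room 5, guest 4→room 1, guest 5→room 9, guest 8→room 8.
The set {guest 3, guest 4, guest 5, guest 6, guest 7} has only 3 neighbours ({room 1, room 5, room 9}), so by Hall's theorem at most 6 of the 8 guests can be matched.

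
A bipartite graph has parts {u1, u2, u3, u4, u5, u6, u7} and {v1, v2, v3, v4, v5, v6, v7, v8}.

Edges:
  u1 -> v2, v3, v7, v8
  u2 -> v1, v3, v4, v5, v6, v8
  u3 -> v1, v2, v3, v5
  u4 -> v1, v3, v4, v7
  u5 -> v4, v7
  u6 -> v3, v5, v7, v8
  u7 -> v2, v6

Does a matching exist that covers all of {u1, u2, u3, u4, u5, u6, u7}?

Yes

One maximum matching: u1→v3, u2→v6, u3→v1, u4→v7, u5→v4, u6→v8, u7→v2.
Every left vertex is matched, so this matching saturates all of them.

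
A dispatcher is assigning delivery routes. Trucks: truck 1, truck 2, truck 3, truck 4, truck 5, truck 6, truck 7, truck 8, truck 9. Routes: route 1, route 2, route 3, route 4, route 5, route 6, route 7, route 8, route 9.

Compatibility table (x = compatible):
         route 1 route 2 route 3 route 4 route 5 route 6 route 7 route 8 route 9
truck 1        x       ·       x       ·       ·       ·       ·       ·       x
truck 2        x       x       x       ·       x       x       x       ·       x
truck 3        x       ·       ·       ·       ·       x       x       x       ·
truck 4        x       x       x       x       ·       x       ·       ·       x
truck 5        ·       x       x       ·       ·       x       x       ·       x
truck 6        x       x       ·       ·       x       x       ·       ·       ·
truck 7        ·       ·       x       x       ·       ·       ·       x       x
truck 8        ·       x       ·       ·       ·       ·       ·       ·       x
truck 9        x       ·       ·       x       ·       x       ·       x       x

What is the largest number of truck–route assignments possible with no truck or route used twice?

9

For example, pair truck 1–route 1, truck 2–route 7, truck 3–route 8, truck 4–route 6, truck 5–route 3, truck 6–route 5, truck 7–route 9, truck 8–route 2, truck 9–route 4.
This saturates every truck, so 9 is the maximum.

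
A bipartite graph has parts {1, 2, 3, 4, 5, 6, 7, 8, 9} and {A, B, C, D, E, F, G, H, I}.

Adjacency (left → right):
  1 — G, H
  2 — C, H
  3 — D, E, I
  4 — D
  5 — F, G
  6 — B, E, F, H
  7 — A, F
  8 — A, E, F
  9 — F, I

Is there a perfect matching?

One maximum matching: 1–H, 2–C, 3–I, 4–D, 5–G, 6–B, 7–A, 8–E, 9–F.
Every left vertex is matched, so this is a perfect matching.

Yes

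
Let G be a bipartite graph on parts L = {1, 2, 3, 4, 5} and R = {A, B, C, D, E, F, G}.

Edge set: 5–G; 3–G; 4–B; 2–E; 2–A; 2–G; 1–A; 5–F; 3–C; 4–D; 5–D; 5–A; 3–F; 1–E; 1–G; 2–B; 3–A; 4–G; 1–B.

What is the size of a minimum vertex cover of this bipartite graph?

The 5 edges 1–G, 2–E, 3–C, 4–B, 5–F form a matching, so any vertex cover needs at least 5 vertices (one per matched edge).
Conversely {1, 2, 3, 4, 5} meets every edge and has exactly 5 vertices, so 5 is optimal.

5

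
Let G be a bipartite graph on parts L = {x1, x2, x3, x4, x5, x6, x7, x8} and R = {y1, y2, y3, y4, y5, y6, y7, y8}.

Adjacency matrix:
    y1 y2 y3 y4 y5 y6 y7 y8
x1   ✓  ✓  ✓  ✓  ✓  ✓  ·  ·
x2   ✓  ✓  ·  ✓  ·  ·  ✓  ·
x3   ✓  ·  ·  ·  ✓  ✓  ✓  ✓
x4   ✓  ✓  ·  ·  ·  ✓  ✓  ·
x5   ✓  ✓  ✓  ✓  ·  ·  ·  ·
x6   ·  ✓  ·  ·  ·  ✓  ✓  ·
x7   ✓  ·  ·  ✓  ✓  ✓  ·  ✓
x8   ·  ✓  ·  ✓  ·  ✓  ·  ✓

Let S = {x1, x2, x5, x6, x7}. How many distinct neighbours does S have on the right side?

8

The union of neighbours of {x1, x2, x5, x6, x7} is {y1, y2, y3, y4, y5, y6, y7, y8}, which has 8 elements.
Since |N(S)| = 8 ≥ |S| = 5, Hall's condition holds for this subset.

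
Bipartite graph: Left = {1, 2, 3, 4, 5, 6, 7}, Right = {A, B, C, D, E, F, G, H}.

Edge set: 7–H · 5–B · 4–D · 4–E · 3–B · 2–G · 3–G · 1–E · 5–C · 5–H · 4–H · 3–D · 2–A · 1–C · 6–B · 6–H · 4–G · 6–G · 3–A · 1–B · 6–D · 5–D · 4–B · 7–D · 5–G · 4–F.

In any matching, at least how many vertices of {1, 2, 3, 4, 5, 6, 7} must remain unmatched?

0

One maximum matching: 1–C, 2–A, 3–B, 4–E, 5–H, 6–G, 7–D.
This saturates every left vertex, so 7 is the maximum.
That matches 7 of the 7, leaving 0 unmatched; no matching can do better.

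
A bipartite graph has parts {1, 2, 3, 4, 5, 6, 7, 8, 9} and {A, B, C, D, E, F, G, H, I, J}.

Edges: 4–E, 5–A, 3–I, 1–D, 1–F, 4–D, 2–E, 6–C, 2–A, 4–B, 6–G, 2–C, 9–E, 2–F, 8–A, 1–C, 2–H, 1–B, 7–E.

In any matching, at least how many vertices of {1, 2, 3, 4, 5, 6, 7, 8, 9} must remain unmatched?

One maximum matching: 1–F, 2–H, 3–I, 4–B, 5–A, 6–C, 7–E.
The set {5, 7, 8, 9} has only 2 neighbours ({A, E}), so by Hall's theorem at most 7 of the 9 left vertices can be matched.
That matches 7 of the 9, leaving 2 unmatched; no matching can do better.

2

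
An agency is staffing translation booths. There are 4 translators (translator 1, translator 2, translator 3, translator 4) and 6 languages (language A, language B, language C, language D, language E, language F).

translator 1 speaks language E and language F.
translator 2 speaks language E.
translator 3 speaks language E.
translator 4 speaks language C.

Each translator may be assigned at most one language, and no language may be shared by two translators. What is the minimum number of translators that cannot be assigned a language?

One maximum matching: translator 1→language F, translator 2→language E, translator 4→language C.
The set {translator 2, translator 3} has only 1 neighbour ({language E}), so by Hall's theorem at most 3 of the 4 translators can be matched.
That matches 3 of the 4, leaving 1 unmatched; no matching can do better.

1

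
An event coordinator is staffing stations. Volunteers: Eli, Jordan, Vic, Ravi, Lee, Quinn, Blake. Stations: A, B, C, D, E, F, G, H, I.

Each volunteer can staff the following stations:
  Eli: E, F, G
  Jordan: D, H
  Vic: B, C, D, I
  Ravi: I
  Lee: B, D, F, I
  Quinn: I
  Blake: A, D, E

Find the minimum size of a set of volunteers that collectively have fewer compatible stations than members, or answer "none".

Take S = {Ravi, Quinn}. Its neighbourhood is {I}, so |N(S)| = 1 < |S| = 2.
No single vertex violates Hall's condition since each has at least one neighbour, so 2 is the minimum.

2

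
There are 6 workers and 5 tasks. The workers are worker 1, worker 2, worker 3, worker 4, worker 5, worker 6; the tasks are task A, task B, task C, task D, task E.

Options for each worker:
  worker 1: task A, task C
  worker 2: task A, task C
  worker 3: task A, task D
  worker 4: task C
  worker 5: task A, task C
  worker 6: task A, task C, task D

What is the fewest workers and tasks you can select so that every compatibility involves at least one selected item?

A maximum matching has 3 edges (e.g. worker 1–task C, worker 2–task A, worker 3–task D).
By König's theorem the minimum vertex cover has the same size. One such cover is {task A, task C, task D}.

3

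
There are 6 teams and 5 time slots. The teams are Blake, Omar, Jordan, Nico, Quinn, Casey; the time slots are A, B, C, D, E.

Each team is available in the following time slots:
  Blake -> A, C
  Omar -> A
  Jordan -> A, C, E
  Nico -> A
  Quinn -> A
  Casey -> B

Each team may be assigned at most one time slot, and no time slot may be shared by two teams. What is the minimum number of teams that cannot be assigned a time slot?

2

A valid assignment of size 4: Blake→C, Omar→A, Jordan→E, Casey→B.
The set {Omar, Nico, Quinn} has only 1 neighbour ({A}), so by Hall's theorem at most 4 of the 6 teams can be matched.
That matches 4 of the 6, leaving 2 unmatched; no matching can do better.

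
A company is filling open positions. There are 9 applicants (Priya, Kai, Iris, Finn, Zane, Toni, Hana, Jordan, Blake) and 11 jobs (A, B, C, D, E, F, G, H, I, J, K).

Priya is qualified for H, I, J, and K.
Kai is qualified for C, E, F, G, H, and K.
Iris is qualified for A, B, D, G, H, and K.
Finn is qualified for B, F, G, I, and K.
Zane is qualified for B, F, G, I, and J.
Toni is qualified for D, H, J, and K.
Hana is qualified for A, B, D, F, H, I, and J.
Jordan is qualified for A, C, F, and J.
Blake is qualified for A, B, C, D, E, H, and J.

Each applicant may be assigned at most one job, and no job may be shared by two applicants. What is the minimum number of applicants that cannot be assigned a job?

0

One maximum matching: Priya-H, Kai-E, Iris-G, Finn-K, Zane-B, Toni-D, Hana-A, Jordan-C, Blake-J.
All 9 applicants are matched, so no larger matching exists.
That matches 9 of the 9, leaving 0 unmatched; no matching can do better.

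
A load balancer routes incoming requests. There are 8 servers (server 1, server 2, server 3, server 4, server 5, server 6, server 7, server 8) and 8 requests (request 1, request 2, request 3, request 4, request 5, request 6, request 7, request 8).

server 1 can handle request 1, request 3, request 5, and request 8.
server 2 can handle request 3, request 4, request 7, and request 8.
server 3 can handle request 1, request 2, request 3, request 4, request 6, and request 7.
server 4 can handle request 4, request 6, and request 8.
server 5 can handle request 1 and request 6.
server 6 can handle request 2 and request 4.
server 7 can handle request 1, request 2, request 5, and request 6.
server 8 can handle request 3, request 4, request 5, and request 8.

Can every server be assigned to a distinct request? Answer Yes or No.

Yes

One maximum matching: server 1-request 3, server 2-request 7, server 3-request 6, server 4-request 8, server 5-request 1, server 6-request 4, server 7-request 2, server 8-request 5.
All 8 servers are covered.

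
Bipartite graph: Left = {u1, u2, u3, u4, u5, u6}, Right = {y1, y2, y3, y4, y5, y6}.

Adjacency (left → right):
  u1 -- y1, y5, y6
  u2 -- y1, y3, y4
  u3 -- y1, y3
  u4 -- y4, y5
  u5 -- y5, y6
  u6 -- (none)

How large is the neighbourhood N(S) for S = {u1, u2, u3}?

The union of neighbours of {u1, u2, u3} is {y1, y3, y4, y5, y6}, which has 5 elements.
Since |N(S)| = 5 ≥ |S| = 3, Hall's condition holds for this subset.

5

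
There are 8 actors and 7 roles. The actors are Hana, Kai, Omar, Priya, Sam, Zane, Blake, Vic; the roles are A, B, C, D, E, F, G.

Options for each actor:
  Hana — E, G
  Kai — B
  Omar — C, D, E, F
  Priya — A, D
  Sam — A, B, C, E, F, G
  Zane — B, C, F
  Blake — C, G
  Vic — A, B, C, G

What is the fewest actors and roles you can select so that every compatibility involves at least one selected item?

7

A maximum matching has 7 edges (e.g. Hana–G, Kai–B, Omar–E, Priya–D, Sam–A, Zane–F, Blake–C).
By König's theorem the minimum vertex cover has the same size. One such cover is {A, B, C, D, E, F, G}.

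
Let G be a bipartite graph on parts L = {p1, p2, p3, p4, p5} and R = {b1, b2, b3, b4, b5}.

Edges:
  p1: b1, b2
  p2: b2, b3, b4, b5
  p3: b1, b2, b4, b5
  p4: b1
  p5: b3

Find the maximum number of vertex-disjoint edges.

5

One maximum matching: p1–b2, p2–b4, p3–b5, p4–b1, p5–b3.
All 5 left vertices are matched, so no larger matching exists.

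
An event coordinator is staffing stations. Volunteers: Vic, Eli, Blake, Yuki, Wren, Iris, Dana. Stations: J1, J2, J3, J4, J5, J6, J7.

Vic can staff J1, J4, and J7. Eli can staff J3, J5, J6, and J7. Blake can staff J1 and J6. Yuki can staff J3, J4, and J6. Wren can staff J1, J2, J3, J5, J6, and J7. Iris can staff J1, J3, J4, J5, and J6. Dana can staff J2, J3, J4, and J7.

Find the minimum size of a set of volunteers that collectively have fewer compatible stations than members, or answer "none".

A matching saturating every volunteer exists, for instance Vic→J1, Eli→J7, Blake→J6, Yuki→J4, Wren→J2, Iris→J5, Dana→J3.
By Hall's marriage theorem, this means |N(S)| ≥ |S| for every subset S, so no violating subset exists.

none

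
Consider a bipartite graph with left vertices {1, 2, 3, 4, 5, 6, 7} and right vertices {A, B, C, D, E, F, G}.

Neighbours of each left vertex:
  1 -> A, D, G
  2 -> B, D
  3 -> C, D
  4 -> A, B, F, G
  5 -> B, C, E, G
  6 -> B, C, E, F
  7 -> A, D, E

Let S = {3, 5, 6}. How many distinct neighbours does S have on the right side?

The union of neighbours of {3, 5, 6} is {B, C, D, E, F, G}, which has 6 elements.
Since |N(S)| = 6 ≥ |S| = 3, Hall's condition holds for this subset.

6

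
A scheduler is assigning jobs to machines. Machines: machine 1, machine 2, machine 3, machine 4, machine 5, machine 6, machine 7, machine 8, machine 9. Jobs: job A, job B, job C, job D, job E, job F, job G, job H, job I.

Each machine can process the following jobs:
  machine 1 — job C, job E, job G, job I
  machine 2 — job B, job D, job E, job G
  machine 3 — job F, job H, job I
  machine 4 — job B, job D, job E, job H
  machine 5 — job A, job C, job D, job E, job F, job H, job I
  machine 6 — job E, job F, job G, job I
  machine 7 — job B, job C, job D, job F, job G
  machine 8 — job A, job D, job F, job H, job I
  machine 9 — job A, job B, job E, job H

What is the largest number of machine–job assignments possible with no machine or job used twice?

9

For example, pair machine 1–job C, machine 2–job B, machine 3–job I, machine 4–job E, machine 5–job H, machine 6–job G, machine 7–job D, machine 8–job F, machine 9–job A.
All 9 machines are matched, so no larger matching exists.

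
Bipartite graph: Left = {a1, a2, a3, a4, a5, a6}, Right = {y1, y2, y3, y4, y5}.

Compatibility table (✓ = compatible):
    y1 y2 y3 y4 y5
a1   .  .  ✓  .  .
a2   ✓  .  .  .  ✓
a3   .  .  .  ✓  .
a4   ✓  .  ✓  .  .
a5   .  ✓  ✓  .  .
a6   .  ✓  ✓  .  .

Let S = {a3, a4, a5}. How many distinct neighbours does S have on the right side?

4

The union of neighbours of {a3, a4, a5} is {y1, y2, y3, y4}, which has 4 elements.
Since |N(S)| = 4 ≥ |S| = 3, Hall's condition holds for this subset.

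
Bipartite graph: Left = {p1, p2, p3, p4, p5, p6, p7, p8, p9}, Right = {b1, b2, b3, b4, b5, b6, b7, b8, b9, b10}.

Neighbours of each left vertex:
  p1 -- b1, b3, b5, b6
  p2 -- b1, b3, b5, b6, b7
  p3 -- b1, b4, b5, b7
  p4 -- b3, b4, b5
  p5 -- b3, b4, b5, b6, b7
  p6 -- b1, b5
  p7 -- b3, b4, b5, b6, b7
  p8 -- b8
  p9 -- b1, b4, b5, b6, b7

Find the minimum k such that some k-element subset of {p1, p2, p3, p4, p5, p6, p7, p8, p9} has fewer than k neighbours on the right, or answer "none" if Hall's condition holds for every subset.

7

Take S = {p1, p2, p3, p4, p5, p6, p7}. Its neighbourhood is {b1, b3, b4, b5, b6, b7}, so |N(S)| = 6 < |S| = 7.
Every subset of size less than 7 has at least as many neighbours as members, so 7 is the minimum.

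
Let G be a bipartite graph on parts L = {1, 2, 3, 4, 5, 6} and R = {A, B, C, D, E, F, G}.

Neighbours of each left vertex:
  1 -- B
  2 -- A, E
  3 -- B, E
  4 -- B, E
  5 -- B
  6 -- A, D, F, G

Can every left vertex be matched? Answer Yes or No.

No

The set {1, 3, 4, 5} has only 2 neighbours ({B, E}), so by Hall's theorem at most 4 of the 6 left vertices can be matched.
Hence no matching covers every left vertex.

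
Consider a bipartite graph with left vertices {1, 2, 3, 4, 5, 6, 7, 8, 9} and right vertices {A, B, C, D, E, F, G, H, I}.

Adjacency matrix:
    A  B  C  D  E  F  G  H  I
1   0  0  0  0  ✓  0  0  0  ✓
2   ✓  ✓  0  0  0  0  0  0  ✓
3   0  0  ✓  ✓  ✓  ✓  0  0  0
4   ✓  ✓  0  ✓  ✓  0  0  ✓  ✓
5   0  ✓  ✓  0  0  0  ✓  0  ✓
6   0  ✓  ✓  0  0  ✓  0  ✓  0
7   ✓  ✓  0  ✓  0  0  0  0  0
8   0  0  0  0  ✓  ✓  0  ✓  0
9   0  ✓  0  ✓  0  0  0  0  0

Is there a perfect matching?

Yes

A valid assignment of size 9: 1-I, 2-A, 3-C, 4-E, 5-G, 6-F, 7-D, 8-H, 9-B.
Every left vertex is matched, so this is a perfect matching.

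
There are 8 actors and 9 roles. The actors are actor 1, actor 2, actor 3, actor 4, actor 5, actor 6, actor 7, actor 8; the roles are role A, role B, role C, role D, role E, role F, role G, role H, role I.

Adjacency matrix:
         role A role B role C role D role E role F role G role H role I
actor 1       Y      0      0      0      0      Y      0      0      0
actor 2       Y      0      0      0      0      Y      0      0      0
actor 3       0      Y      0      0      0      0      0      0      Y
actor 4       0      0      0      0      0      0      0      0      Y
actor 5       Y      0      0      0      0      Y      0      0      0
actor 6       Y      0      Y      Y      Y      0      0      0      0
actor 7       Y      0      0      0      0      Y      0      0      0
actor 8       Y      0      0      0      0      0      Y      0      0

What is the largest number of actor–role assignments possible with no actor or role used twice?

6

One maximum matching: actor 1–role A, actor 2–role F, actor 3–role B, actor 4–role I, actor 6–role D, actor 8–role G.
The set {actor 1, actor 2, actor 5, actor 7} has only 2 neighbours ({role A, role F}), so by Hall's theorem at most 6 of the 8 actors can be matched.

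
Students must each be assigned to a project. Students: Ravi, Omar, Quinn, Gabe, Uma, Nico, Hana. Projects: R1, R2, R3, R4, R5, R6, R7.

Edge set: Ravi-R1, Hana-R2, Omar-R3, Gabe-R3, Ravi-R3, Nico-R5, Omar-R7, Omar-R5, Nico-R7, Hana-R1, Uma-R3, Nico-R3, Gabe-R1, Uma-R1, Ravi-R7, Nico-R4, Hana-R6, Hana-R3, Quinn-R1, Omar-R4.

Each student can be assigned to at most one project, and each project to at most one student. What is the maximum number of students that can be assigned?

6

One maximum matching: Ravi–R7, Omar–R5, Quinn–R1, Gabe–R3, Nico–R4, Hana–R6.
The set {Quinn, Gabe, Uma} has only 2 neighbours ({R1, R3}), so by Hall's theorem at most 6 of the 7 students can be matched.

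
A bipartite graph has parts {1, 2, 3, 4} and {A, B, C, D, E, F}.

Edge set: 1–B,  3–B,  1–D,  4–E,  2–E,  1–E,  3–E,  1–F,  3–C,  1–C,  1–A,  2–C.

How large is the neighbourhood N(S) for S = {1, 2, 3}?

6

The union of neighbours of {1, 2, 3} is {A, B, C, D, E, F}, which has 6 elements.
Since |N(S)| = 6 ≥ |S| = 3, Hall's condition holds for this subset.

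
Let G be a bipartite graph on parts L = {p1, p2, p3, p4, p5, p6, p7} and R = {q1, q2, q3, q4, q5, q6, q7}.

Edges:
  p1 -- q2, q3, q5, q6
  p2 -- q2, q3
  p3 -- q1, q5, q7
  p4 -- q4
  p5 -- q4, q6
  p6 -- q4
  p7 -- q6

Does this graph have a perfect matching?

The set {p4, p5, p6, p7} has only 2 neighbours ({q4, q6}), so by Hall's theorem at most 5 of the 7 left vertices can be matched.
Hence no matching covers every left vertex.

No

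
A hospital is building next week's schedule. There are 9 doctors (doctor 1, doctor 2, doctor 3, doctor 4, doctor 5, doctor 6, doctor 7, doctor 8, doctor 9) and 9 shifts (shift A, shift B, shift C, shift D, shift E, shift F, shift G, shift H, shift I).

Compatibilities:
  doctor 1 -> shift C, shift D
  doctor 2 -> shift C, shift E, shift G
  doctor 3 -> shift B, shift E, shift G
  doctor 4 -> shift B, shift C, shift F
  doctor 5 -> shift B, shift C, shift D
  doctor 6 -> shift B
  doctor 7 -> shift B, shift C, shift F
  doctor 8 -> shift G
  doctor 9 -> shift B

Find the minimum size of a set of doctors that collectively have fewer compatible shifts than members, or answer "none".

Take S = {doctor 6, doctor 9}. Its neighbourhood is {shift B}, so |N(S)| = 1 < |S| = 2.
No single vertex violates Hall's condition since each has at least one neighbour, so 2 is the minimum.

2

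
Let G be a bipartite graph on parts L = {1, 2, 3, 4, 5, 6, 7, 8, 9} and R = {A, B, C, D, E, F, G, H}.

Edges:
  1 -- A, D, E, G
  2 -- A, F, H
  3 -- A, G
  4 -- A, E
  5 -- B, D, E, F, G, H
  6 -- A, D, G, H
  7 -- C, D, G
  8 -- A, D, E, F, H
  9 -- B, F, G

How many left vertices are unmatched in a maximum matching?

1

For example, pair 1–D, 2–F, 3–G, 4–E, 5–B, 6–H, 7–C, 8–A.
The set {1, 2, 3, 4, 5, 6, 8, 9} has only 7 neighbours ({A, B, D, E, F, G, H}), so by Hall's theorem at most 8 of the 9 left vertices can be matched.
That matches 8 of the 9, leaving 1 unmatched; no matching can do better.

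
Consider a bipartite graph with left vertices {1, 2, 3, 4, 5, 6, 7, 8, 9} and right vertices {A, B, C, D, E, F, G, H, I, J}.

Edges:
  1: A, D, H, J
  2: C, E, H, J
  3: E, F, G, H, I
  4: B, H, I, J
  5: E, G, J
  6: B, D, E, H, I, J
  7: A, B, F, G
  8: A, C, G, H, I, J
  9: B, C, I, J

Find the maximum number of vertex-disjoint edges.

9

A valid assignment of size 9: 1-D, 2-C, 3-F, 4-J, 5-E, 6-H, 7-A, 8-G, 9-B.
All 9 left vertices are matched, so no larger matching exists.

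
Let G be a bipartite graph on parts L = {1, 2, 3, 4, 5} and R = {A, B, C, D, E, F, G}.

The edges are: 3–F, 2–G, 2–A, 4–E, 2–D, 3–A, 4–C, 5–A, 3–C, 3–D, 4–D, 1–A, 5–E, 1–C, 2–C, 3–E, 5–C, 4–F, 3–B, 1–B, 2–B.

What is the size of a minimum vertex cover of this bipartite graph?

A maximum matching has 5 edges (e.g. 1–B, 2–G, 3–A, 4–C, 5–E).
By König's theorem the minimum vertex cover has the same size. One such cover is {1, 2, 3, 4, 5}.

5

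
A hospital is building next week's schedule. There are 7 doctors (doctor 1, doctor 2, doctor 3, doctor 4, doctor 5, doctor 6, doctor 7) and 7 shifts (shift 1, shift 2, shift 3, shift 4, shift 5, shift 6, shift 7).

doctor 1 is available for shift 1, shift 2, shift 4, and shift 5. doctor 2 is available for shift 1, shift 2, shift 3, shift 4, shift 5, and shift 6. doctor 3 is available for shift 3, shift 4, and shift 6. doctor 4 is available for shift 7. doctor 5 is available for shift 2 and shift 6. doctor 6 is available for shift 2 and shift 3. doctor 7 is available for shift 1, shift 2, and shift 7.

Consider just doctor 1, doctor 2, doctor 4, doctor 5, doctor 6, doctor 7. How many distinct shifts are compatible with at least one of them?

7

The union of neighbours of {doctor 1, doctor 2, doctor 4, doctor 5, doctor 6, doctor 7} is {shift 1, shift 2, shift 3, shift 4, shift 5, shift 6, shift 7}, which has 7 elements.
Since |N(S)| = 7 ≥ |S| = 6, Hall's condition holds for this subset.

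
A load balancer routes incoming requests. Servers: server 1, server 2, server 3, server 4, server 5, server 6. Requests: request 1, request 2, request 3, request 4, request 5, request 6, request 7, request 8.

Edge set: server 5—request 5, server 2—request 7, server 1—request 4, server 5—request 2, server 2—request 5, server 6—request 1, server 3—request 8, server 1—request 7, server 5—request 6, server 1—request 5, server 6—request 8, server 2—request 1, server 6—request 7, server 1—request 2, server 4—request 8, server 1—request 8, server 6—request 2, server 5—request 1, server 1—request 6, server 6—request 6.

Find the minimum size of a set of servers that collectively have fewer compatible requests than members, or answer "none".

Take S = {server 3, server 4}. Its neighbourhood is {request 8}, so |N(S)| = 1 < |S| = 2.
No single vertex violates Hall's condition since each has at least one neighbour, so 2 is the minimum.

2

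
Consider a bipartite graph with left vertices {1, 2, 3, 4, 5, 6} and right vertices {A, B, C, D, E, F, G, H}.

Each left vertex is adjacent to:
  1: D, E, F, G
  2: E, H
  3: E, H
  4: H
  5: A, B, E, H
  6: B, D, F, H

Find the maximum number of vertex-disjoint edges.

5

For example, pair 1–D, 2–H, 3–E, 5–A, 6–B.
The set {2, 3, 4} has only 2 neighbours ({E, H}), so by Hall's theorem at most 5 of the 6 left vertices can be matched.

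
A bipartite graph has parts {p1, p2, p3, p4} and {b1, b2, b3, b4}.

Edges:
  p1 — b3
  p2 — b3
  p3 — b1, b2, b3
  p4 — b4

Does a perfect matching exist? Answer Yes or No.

No

The set {p1, p2} has only 1 neighbour ({b3}), so by Hall's theorem at most 3 of the 4 left vertices can be matched.
Hence no matching covers every left vertex.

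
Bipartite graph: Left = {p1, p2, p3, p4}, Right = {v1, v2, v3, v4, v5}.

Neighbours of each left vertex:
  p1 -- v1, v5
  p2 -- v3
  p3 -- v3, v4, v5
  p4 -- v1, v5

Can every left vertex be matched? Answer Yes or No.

One maximum matching: p1–v5, p2–v3, p3–v4, p4–v1.
All 4 left vertices are covered.

Yes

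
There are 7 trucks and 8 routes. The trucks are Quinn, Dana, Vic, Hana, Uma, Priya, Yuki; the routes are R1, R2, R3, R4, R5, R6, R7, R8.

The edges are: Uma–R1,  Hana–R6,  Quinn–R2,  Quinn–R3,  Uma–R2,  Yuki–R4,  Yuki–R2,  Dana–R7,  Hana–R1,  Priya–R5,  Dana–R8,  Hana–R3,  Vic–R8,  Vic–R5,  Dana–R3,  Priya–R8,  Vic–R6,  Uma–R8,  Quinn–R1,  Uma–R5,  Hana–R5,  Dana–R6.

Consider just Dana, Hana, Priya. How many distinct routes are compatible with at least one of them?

6

The union of neighbours of {Dana, Hana, Priya} is {R1, R3, R5, R6, R7, R8}, which has 6 elements.
Since |N(S)| = 6 ≥ |S| = 3, Hall's condition holds for this subset.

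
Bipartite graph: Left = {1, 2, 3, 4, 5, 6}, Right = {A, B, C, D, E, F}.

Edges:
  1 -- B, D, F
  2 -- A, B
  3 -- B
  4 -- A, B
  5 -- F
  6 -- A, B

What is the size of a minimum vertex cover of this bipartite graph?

{1, 5, A, B} is a vertex cover of size 4: every edge has an endpoint in this set.
No smaller cover exists because 1–D, 2–A, 3–B, 5–F is a matching of size 4, and a cover must include an endpoint of each of these disjoint edges (König's theorem).

4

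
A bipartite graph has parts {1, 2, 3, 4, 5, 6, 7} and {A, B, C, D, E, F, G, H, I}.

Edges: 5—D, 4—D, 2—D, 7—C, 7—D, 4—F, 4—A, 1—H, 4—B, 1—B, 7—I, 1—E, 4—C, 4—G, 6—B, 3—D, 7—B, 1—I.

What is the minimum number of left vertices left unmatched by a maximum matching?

2

One maximum matching: 1-E, 2-D, 4-G, 6-B, 7-C.
The set {2, 3, 5} has only 1 neighbour ({D}), so by Hall's theorem at most 5 of the 7 left vertices can be matched.
That matches 5 of the 7, leaving 2 unmatched; no matching can do better.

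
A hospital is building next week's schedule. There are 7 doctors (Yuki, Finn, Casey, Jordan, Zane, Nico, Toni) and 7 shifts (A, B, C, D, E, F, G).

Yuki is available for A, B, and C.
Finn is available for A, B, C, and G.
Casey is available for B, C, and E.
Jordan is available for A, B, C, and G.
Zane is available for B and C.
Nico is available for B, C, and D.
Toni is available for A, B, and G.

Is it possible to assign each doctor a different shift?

No

The set {Yuki, Finn, Jordan, Zane, Toni} has only 4 neighbours ({A, B, C, G}), so by Hall's theorem at most 6 of the 7 doctors can be matched.
Hence no matching covers every doctor.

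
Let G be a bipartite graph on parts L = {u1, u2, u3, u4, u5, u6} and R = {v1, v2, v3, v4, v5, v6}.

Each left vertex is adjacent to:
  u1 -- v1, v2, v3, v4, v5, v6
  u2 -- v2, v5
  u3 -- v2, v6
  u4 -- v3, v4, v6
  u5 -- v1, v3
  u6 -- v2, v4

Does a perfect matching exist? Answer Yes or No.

Yes

One maximum matching: u1→v3, u2→v5, u3→v6, u4→v4, u5→v1, u6→v2.
Every left vertex is matched, so this is a perfect matching.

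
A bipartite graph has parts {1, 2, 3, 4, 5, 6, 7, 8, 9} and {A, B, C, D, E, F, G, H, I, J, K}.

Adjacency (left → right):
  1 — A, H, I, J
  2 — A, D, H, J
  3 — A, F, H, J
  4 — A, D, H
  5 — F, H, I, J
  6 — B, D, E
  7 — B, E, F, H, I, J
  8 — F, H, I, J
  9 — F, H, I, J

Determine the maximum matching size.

For example, pair 1-I, 2-D, 3-J, 4-A, 5-F, 6-B, 7-E, 8-H.
The set {1, 2, 3, 4, 5, 8, 9} has only 6 neighbours ({A, D, F, H, I, J}), so by Hall's theorem at most 8 of the 9 left vertices can be matched.

8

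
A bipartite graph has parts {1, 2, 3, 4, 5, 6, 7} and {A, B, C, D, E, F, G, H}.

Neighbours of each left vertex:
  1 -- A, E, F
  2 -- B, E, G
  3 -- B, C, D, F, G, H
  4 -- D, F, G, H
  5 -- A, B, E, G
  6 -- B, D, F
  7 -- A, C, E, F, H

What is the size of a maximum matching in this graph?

For example, pair 1-F, 2-G, 3-H, 4-D, 5-E, 6-B, 7-A.
All 7 left vertices are matched, so no larger matching exists.

7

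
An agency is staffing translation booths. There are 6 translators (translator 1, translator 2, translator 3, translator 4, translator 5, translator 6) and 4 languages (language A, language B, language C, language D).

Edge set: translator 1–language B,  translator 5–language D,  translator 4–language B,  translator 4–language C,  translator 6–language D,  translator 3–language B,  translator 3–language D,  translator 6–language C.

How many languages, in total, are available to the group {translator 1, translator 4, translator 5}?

3

The union of neighbours of {translator 1, translator 4, translator 5} is {language B, language C, language D}, which has 3 elements.
Since |N(S)| = 3 ≥ |S| = 3, Hall's condition holds for this subset.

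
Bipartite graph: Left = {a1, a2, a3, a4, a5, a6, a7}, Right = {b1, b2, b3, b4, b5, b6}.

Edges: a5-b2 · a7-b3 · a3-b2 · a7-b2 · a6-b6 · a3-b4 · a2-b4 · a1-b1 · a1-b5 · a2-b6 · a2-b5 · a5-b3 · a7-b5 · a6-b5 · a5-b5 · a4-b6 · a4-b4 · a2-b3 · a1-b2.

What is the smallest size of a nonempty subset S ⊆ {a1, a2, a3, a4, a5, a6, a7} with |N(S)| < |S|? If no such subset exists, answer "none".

6

Take S = {a2, a3, a4, a5, a6, a7}. Its neighbourhood is {b2, b3, b4, b5, b6}, so |N(S)| = 5 < |S| = 6.
Every subset of size less than 6 has at least as many neighbours as members, so 6 is the minimum.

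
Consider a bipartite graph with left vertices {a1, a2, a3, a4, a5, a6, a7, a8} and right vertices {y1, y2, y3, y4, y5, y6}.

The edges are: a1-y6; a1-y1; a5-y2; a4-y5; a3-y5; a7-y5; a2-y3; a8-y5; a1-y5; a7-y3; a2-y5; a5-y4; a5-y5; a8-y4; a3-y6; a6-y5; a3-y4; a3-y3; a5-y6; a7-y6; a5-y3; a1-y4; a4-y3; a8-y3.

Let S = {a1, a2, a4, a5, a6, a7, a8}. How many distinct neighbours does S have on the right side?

6

The union of neighbours of {a1, a2, a4, a5, a6, a7, a8} is {y1, y2, y3, y4, y5, y6}, which has 6 elements.
Since |N(S)| = 6 < |S| = 7, Hall's condition fails for this subset.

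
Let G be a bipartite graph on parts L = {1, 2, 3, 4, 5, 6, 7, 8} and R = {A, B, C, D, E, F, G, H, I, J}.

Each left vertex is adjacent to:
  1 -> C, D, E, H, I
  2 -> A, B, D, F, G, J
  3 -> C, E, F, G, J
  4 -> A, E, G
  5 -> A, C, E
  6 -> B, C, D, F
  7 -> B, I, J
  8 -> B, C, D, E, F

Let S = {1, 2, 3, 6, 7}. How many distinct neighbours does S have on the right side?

The union of neighbours of {1, 2, 3, 6, 7} is {A, B, C, D, E, F, G, H, I, J}, which has 10 elements.
Since |N(S)| = 10 ≥ |S| = 5, Hall's condition holds for this subset.

10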